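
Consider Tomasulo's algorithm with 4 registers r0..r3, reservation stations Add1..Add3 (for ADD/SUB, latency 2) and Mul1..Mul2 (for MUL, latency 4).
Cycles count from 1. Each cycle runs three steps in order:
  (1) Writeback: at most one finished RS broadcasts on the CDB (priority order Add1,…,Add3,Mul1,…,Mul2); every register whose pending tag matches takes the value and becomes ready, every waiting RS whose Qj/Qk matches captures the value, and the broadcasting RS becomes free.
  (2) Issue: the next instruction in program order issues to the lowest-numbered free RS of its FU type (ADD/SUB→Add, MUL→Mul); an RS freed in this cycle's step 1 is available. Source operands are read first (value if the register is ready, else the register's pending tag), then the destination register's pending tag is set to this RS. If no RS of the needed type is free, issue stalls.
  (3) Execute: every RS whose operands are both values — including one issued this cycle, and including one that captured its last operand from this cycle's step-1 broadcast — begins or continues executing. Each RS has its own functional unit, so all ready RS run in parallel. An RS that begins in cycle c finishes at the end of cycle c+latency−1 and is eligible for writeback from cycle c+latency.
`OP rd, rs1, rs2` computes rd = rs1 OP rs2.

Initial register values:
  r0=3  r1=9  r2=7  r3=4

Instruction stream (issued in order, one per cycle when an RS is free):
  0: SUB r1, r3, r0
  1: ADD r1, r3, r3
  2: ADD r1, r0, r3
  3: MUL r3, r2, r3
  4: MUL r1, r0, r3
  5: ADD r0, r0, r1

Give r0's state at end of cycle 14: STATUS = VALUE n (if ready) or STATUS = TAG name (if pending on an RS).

c1: issue SUB r1<-Add1 | r0:3,r1:Add1,r2:7,r3:4
c2: issue ADD r1<-Add2 | r0:3,r1:Add2,r2:7,r3:4
c3: CDB Add1=1; issue ADD r1<-Add1 | r0:3,r1:Add1,r2:7,r3:4
c4: CDB Add2=8; issue MUL r3<-Mul1 | r0:3,r1:Add1,r2:7,r3:Mul1
c5: CDB Add1=7; issue MUL r1<-Mul2 | r0:3,r1:Mul2,r2:7,r3:Mul1
c6: issue ADD r0<-Add1 | r0:Add1,r1:Mul2,r2:7,r3:Mul1
c7: - | r0:Add1,r1:Mul2,r2:7,r3:Mul1
c8: CDB Mul1=28 | r0:Add1,r1:Mul2,r2:7,r3:28
c9: - | r0:Add1,r1:Mul2,r2:7,r3:28
c10: - | r0:Add1,r1:Mul2,r2:7,r3:28
c11: - | r0:Add1,r1:Mul2,r2:7,r3:28
c12: CDB Mul2=84 | r0:Add1,r1:84,r2:7,r3:28
c13: - | r0:Add1,r1:84,r2:7,r3:28
c14: CDB Add1=87 | r0:87,r1:84,r2:7,r3:28

STATUS = VALUE 87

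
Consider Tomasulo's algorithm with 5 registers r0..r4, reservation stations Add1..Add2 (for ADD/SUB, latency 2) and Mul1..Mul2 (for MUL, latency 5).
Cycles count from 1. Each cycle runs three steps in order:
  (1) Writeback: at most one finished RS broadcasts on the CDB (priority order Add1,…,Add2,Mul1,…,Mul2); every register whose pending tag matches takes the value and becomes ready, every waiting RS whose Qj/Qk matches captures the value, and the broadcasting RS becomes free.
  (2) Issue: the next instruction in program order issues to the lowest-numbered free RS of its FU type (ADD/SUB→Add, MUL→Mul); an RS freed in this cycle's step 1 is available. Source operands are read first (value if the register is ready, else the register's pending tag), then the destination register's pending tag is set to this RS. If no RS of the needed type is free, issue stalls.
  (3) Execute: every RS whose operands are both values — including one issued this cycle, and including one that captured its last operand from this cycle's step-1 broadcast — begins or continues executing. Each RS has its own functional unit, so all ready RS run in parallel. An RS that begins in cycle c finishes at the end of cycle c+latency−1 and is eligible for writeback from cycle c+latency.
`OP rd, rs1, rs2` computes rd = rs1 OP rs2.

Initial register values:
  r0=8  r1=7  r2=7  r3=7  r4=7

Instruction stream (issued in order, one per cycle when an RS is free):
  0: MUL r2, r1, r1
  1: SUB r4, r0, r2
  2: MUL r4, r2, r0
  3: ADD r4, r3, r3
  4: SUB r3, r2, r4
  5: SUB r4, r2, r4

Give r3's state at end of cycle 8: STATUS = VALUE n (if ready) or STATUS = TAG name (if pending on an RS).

STATUS = TAG Add2

c1: issue MUL r2<-Mul1 | r0:8,r1:7,r2:Mul1,r3:7,r4:7
c2: issue SUB r4<-Add1 | r0:8,r1:7,r2:Mul1,r3:7,r4:Add1
c3: issue MUL r4<-Mul2 | r0:8,r1:7,r2:Mul1,r3:7,r4:Mul2
c4: issue ADD r4<-Add2 | r0:8,r1:7,r2:Mul1,r3:7,r4:Add2
c5: stall | r0:8,r1:7,r2:Mul1,r3:7,r4:Add2
c6: CDB Add2=14; issue SUB r3<-Add2 | r0:8,r1:7,r2:Mul1,r3:Add2,r4:14
c7: CDB Mul1=49; stall | r0:8,r1:7,r2:49,r3:Add2,r4:14
c8: stall | r0:8,r1:7,r2:49,r3:Add2,r4:14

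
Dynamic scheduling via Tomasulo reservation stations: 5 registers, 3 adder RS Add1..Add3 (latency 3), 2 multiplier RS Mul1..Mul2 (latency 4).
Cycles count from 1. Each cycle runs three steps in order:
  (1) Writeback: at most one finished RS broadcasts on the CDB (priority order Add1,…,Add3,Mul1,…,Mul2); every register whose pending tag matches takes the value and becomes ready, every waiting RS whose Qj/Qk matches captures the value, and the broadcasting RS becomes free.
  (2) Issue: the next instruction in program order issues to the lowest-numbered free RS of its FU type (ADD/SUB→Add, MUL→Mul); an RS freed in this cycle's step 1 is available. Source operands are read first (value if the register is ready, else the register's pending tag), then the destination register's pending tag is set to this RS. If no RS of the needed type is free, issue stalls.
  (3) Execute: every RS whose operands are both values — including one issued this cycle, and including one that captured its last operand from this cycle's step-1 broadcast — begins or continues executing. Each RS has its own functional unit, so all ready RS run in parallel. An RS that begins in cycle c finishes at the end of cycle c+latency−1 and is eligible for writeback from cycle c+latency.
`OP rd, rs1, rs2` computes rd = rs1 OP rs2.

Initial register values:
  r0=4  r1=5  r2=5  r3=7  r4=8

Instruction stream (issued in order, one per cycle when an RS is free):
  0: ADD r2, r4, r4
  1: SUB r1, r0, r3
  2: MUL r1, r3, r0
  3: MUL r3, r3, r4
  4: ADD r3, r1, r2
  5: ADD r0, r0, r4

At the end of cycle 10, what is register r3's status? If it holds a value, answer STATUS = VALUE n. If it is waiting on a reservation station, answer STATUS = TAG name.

  c1: issue ADD r2<-Add1  regs: r0:4,r1:5,r2:Add1,r3:7,r4:8
  c2: issue SUB r1<-Add2  regs: r0:4,r1:Add2,r2:Add1,r3:7,r4:8
  c3: issue MUL r1<-Mul1  regs: r0:4,r1:Mul1,r2:Add1,r3:7,r4:8
  c4: CDB Add1=16; issue MUL r3<-Mul2  regs: r0:4,r1:Mul1,r2:16,r3:Mul2,r4:8
  c5: CDB Add2=-3; issue ADD r3<-Add1  regs: r0:4,r1:Mul1,r2:16,r3:Add1,r4:8
  c6: issue ADD r0<-Add2  regs: r0:Add2,r1:Mul1,r2:16,r3:Add1,r4:8
  c7: CDB Mul1=28  regs: r0:Add2,r1:28,r2:16,r3:Add1,r4:8
  c8: CDB Mul2=56  regs: r0:Add2,r1:28,r2:16,r3:Add1,r4:8
  c9: CDB Add2=12  regs: r0:12,r1:28,r2:16,r3:Add1,r4:8
  c10: CDB Add1=44  regs: r0:12,r1:28,r2:16,r3:44,r4:8

STATUS = VALUE 44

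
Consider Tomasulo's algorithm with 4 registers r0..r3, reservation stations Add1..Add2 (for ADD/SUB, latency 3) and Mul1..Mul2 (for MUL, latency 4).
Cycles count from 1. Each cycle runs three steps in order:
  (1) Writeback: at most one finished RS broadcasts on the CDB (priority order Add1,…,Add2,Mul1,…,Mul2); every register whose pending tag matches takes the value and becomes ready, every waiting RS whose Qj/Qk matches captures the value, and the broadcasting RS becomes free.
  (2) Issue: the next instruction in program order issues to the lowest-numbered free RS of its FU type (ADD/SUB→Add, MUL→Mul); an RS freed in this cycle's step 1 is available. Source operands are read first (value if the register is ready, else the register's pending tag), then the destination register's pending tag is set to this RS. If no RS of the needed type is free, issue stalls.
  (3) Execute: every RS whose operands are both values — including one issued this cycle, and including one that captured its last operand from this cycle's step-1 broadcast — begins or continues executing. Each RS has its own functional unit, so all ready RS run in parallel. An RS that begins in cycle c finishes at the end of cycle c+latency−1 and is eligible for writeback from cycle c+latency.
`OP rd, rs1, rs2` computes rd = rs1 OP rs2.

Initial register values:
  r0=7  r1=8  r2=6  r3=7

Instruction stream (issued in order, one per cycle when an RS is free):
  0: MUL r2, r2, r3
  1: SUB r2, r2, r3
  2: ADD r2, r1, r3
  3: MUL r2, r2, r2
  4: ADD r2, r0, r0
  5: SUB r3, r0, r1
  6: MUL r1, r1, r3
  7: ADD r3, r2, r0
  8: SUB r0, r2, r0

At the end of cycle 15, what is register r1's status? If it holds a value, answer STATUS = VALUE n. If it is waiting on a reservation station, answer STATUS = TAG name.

  c1: issue MUL r2<-Mul1  regs: r0:7,r1:8,r2:Mul1,r3:7
  c2: issue SUB r2<-Add1  regs: r0:7,r1:8,r2:Add1,r3:7
  c3: issue ADD r2<-Add2  regs: r0:7,r1:8,r2:Add2,r3:7
  c4: issue MUL r2<-Mul2  regs: r0:7,r1:8,r2:Mul2,r3:7
  c5: CDB Mul1=42; stall  regs: r0:7,r1:8,r2:Mul2,r3:7
  c6: CDB Add2=15; issue ADD r2<-Add2  regs: r0:7,r1:8,r2:Add2,r3:7
  c7: stall  regs: r0:7,r1:8,r2:Add2,r3:7
  c8: CDB Add1=35; issue SUB r3<-Add1  regs: r0:7,r1:8,r2:Add2,r3:Add1
  c9: CDB Add2=14; issue MUL r1<-Mul1  regs: r0:7,r1:Mul1,r2:14,r3:Add1
  c10: CDB Mul2=225; issue ADD r3<-Add2  regs: r0:7,r1:Mul1,r2:14,r3:Add2
  c11: CDB Add1=-1; issue SUB r0<-Add1  regs: r0:Add1,r1:Mul1,r2:14,r3:Add2
  c12: -  regs: r0:Add1,r1:Mul1,r2:14,r3:Add2
  c13: CDB Add2=21  regs: r0:Add1,r1:Mul1,r2:14,r3:21
  c14: CDB Add1=7  regs: r0:7,r1:Mul1,r2:14,r3:21
  c15: CDB Mul1=-8  regs: r0:7,r1:-8,r2:14,r3:21

STATUS = VALUE -8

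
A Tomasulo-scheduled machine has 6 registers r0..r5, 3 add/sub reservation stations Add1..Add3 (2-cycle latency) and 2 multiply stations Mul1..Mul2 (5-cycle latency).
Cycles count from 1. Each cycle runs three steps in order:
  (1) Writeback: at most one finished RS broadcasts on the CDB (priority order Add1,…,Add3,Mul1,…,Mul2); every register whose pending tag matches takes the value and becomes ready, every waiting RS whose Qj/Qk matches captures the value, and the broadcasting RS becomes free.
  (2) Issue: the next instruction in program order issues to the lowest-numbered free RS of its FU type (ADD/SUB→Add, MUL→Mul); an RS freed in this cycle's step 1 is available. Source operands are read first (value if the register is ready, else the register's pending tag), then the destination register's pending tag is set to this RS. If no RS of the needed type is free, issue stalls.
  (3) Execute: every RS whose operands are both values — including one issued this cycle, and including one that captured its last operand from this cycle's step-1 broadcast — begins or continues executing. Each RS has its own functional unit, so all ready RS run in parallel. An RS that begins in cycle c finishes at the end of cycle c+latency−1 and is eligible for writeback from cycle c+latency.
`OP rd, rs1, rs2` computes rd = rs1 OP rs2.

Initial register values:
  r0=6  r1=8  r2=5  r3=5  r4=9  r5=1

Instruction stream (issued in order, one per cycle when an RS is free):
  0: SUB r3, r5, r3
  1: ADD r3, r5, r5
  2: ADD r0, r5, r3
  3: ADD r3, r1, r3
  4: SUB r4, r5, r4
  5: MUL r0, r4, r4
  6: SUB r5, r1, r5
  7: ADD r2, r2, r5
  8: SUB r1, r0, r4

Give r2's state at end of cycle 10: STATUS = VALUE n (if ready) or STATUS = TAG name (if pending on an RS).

cycle 1: issue SUB r3<-Add1 // r0:6,r1:8,r2:5,r3:Add1,r4:9,r5:1
cycle 2: issue ADD r3<-Add2 // r0:6,r1:8,r2:5,r3:Add2,r4:9,r5:1
cycle 3: CDB Add1=-4; issue ADD r0<-Add1 // r0:Add1,r1:8,r2:5,r3:Add2,r4:9,r5:1
cycle 4: CDB Add2=2; issue ADD r3<-Add2 // r0:Add1,r1:8,r2:5,r3:Add2,r4:9,r5:1
cycle 5: issue SUB r4<-Add3 // r0:Add1,r1:8,r2:5,r3:Add2,r4:Add3,r5:1
cycle 6: CDB Add1=3; issue MUL r0<-Mul1 // r0:Mul1,r1:8,r2:5,r3:Add2,r4:Add3,r5:1
cycle 7: CDB Add2=10; issue SUB r5<-Add1 // r0:Mul1,r1:8,r2:5,r3:10,r4:Add3,r5:Add1
cycle 8: CDB Add3=-8; issue ADD r2<-Add2 // r0:Mul1,r1:8,r2:Add2,r3:10,r4:-8,r5:Add1
cycle 9: CDB Add1=7; issue SUB r1<-Add1 // r0:Mul1,r1:Add1,r2:Add2,r3:10,r4:-8,r5:7
cycle 10: - // r0:Mul1,r1:Add1,r2:Add2,r3:10,r4:-8,r5:7

STATUS = TAG Add2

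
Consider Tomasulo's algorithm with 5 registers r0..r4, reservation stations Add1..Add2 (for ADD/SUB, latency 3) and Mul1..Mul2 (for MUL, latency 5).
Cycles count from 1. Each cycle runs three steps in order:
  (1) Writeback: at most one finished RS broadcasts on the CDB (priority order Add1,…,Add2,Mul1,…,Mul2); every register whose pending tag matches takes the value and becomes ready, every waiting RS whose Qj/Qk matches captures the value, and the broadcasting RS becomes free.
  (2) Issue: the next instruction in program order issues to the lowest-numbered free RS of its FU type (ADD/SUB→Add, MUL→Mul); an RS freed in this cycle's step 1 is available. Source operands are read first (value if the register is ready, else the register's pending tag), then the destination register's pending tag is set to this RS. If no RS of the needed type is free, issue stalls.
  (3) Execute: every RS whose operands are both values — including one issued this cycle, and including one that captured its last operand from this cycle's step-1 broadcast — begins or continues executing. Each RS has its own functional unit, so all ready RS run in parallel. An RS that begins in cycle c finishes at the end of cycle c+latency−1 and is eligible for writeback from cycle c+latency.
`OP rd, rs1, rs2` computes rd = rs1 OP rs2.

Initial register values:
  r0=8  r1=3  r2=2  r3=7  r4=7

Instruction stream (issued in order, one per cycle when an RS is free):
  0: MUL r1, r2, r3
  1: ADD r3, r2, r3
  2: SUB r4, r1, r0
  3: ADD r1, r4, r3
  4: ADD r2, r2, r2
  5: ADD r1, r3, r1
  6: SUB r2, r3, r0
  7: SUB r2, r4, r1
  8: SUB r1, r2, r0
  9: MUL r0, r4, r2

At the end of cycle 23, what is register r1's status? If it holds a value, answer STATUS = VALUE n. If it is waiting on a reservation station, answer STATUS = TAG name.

c1: issue MUL r1<-Mul1 | r0:8,r1:Mul1,r2:2,r3:7,r4:7
c2: issue ADD r3<-Add1 | r0:8,r1:Mul1,r2:2,r3:Add1,r4:7
c3: issue SUB r4<-Add2 | r0:8,r1:Mul1,r2:2,r3:Add1,r4:Add2
c4: stall | r0:8,r1:Mul1,r2:2,r3:Add1,r4:Add2
c5: CDB Add1=9; issue ADD r1<-Add1 | r0:8,r1:Add1,r2:2,r3:9,r4:Add2
c6: CDB Mul1=14; stall | r0:8,r1:Add1,r2:2,r3:9,r4:Add2
c7: stall | r0:8,r1:Add1,r2:2,r3:9,r4:Add2
c8: stall | r0:8,r1:Add1,r2:2,r3:9,r4:Add2
c9: CDB Add2=6; issue ADD r2<-Add2 | r0:8,r1:Add1,r2:Add2,r3:9,r4:6
c10: stall | r0:8,r1:Add1,r2:Add2,r3:9,r4:6
c11: stall | r0:8,r1:Add1,r2:Add2,r3:9,r4:6
c12: CDB Add1=15; issue ADD r1<-Add1 | r0:8,r1:Add1,r2:Add2,r3:9,r4:6
c13: CDB Add2=4; issue SUB r2<-Add2 | r0:8,r1:Add1,r2:Add2,r3:9,r4:6
c14: stall | r0:8,r1:Add1,r2:Add2,r3:9,r4:6
c15: CDB Add1=24; issue SUB r2<-Add1 | r0:8,r1:24,r2:Add1,r3:9,r4:6
c16: CDB Add2=1; issue SUB r1<-Add2 | r0:8,r1:Add2,r2:Add1,r3:9,r4:6
c17: issue MUL r0<-Mul1 | r0:Mul1,r1:Add2,r2:Add1,r3:9,r4:6
c18: CDB Add1=-18 | r0:Mul1,r1:Add2,r2:-18,r3:9,r4:6
c19: - | r0:Mul1,r1:Add2,r2:-18,r3:9,r4:6
c20: - | r0:Mul1,r1:Add2,r2:-18,r3:9,r4:6
c21: CDB Add2=-26 | r0:Mul1,r1:-26,r2:-18,r3:9,r4:6
c22: - | r0:Mul1,r1:-26,r2:-18,r3:9,r4:6
c23: CDB Mul1=-108 | r0:-108,r1:-26,r2:-18,r3:9,r4:6

STATUS = VALUE -26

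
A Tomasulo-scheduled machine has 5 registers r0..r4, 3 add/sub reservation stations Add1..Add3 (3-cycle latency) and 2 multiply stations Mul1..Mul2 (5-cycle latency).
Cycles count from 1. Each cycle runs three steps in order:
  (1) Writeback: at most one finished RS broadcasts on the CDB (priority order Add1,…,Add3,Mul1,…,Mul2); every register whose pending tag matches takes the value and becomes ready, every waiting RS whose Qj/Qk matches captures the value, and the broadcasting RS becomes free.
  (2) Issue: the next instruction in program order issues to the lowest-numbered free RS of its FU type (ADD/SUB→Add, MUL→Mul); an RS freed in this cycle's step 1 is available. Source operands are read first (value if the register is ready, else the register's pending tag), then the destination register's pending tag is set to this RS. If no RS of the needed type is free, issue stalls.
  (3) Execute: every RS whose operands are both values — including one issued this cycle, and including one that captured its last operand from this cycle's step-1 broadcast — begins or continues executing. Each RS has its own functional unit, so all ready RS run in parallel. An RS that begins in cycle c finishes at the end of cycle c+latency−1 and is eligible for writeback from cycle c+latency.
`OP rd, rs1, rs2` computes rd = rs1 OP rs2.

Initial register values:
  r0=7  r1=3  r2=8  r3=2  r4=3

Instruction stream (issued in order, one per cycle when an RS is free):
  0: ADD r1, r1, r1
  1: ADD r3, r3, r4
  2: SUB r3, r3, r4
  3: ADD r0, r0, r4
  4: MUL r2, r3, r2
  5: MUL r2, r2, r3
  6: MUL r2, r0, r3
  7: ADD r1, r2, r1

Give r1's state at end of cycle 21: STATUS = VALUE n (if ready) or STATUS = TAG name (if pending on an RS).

STATUS = VALUE 26

cycle 1: issue ADD r1<-Add1 // r0:7,r1:Add1,r2:8,r3:2,r4:3
cycle 2: issue ADD r3<-Add2 // r0:7,r1:Add1,r2:8,r3:Add2,r4:3
cycle 3: issue SUB r3<-Add3 // r0:7,r1:Add1,r2:8,r3:Add3,r4:3
cycle 4: CDB Add1=6; issue ADD r0<-Add1 // r0:Add1,r1:6,r2:8,r3:Add3,r4:3
cycle 5: CDB Add2=5; issue MUL r2<-Mul1 // r0:Add1,r1:6,r2:Mul1,r3:Add3,r4:3
cycle 6: issue MUL r2<-Mul2 // r0:Add1,r1:6,r2:Mul2,r3:Add3,r4:3
cycle 7: CDB Add1=10; stall // r0:10,r1:6,r2:Mul2,r3:Add3,r4:3
cycle 8: CDB Add3=2; stall // r0:10,r1:6,r2:Mul2,r3:2,r4:3
cycle 9: stall // r0:10,r1:6,r2:Mul2,r3:2,r4:3
cycle 10: stall // r0:10,r1:6,r2:Mul2,r3:2,r4:3
cycle 11: stall // r0:10,r1:6,r2:Mul2,r3:2,r4:3
cycle 12: stall // r0:10,r1:6,r2:Mul2,r3:2,r4:3
cycle 13: CDB Mul1=16; issue MUL r2<-Mul1 // r0:10,r1:6,r2:Mul1,r3:2,r4:3
cycle 14: issue ADD r1<-Add1 // r0:10,r1:Add1,r2:Mul1,r3:2,r4:3
cycle 15: - // r0:10,r1:Add1,r2:Mul1,r3:2,r4:3
cycle 16: - // r0:10,r1:Add1,r2:Mul1,r3:2,r4:3
cycle 17: - // r0:10,r1:Add1,r2:Mul1,r3:2,r4:3
cycle 18: CDB Mul1=20 // r0:10,r1:Add1,r2:20,r3:2,r4:3
cycle 19: CDB Mul2=32 // r0:10,r1:Add1,r2:20,r3:2,r4:3
cycle 20: - // r0:10,r1:Add1,r2:20,r3:2,r4:3
cycle 21: CDB Add1=26 // r0:10,r1:26,r2:20,r3:2,r4:3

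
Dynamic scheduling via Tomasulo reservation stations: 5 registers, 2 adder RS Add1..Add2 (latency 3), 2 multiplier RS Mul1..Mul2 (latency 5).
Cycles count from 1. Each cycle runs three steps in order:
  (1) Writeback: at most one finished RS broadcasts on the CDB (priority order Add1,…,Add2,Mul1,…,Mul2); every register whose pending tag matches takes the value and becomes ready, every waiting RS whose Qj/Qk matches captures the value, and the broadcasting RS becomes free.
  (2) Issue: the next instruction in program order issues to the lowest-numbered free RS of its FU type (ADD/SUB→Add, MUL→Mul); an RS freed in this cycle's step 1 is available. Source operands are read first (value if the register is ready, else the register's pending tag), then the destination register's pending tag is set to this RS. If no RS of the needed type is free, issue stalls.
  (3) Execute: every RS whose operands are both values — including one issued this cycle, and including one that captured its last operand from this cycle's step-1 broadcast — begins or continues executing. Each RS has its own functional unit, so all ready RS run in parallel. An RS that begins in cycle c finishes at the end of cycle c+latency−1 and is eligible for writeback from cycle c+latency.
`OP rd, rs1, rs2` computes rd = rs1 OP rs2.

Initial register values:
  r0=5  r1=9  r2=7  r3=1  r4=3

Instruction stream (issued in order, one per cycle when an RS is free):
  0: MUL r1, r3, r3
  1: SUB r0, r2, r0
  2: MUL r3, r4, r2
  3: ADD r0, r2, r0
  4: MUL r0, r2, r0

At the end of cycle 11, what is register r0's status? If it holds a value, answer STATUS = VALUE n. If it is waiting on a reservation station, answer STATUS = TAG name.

STATUS = TAG Mul1

cycle 1: issue MUL r1<-Mul1 // r0:5,r1:Mul1,r2:7,r3:1,r4:3
cycle 2: issue SUB r0<-Add1 // r0:Add1,r1:Mul1,r2:7,r3:1,r4:3
cycle 3: issue MUL r3<-Mul2 // r0:Add1,r1:Mul1,r2:7,r3:Mul2,r4:3
cycle 4: issue ADD r0<-Add2 // r0:Add2,r1:Mul1,r2:7,r3:Mul2,r4:3
cycle 5: CDB Add1=2; stall // r0:Add2,r1:Mul1,r2:7,r3:Mul2,r4:3
cycle 6: CDB Mul1=1; issue MUL r0<-Mul1 // r0:Mul1,r1:1,r2:7,r3:Mul2,r4:3
cycle 7: - // r0:Mul1,r1:1,r2:7,r3:Mul2,r4:3
cycle 8: CDB Add2=9 // r0:Mul1,r1:1,r2:7,r3:Mul2,r4:3
cycle 9: CDB Mul2=21 // r0:Mul1,r1:1,r2:7,r3:21,r4:3
cycle 10: - // r0:Mul1,r1:1,r2:7,r3:21,r4:3
cycle 11: - // r0:Mul1,r1:1,r2:7,r3:21,r4:3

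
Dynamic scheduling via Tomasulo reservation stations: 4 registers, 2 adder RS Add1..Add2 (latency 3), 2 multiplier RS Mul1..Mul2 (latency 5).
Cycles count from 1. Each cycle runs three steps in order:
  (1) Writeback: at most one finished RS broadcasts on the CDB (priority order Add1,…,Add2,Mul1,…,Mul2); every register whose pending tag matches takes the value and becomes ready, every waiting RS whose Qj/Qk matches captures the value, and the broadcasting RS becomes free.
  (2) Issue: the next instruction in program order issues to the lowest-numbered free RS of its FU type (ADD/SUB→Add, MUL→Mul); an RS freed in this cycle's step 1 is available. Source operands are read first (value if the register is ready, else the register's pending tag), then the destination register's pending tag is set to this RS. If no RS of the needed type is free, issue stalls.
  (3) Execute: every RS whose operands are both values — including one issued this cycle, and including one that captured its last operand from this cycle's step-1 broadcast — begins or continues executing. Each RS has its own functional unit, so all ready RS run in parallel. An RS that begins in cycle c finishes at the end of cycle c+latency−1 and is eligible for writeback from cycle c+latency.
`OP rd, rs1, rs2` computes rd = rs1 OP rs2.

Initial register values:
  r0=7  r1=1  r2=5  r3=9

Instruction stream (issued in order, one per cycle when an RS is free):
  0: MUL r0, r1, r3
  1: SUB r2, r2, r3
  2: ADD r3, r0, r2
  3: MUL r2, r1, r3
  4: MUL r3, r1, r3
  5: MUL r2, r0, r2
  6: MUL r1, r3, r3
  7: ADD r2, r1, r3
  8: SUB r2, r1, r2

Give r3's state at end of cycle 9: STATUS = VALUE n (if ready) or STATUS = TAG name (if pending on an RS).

STATUS = TAG Mul1

  c1: issue MUL r0<-Mul1  regs: r0:Mul1,r1:1,r2:5,r3:9
  c2: issue SUB r2<-Add1  regs: r0:Mul1,r1:1,r2:Add1,r3:9
  c3: issue ADD r3<-Add2  regs: r0:Mul1,r1:1,r2:Add1,r3:Add2
  c4: issue MUL r2<-Mul2  regs: r0:Mul1,r1:1,r2:Mul2,r3:Add2
  c5: CDB Add1=-4; stall  regs: r0:Mul1,r1:1,r2:Mul2,r3:Add2
  c6: CDB Mul1=9; issue MUL r3<-Mul1  regs: r0:9,r1:1,r2:Mul2,r3:Mul1
  c7: stall  regs: r0:9,r1:1,r2:Mul2,r3:Mul1
  c8: stall  regs: r0:9,r1:1,r2:Mul2,r3:Mul1
  c9: CDB Add2=5; stall  regs: r0:9,r1:1,r2:Mul2,r3:Mul1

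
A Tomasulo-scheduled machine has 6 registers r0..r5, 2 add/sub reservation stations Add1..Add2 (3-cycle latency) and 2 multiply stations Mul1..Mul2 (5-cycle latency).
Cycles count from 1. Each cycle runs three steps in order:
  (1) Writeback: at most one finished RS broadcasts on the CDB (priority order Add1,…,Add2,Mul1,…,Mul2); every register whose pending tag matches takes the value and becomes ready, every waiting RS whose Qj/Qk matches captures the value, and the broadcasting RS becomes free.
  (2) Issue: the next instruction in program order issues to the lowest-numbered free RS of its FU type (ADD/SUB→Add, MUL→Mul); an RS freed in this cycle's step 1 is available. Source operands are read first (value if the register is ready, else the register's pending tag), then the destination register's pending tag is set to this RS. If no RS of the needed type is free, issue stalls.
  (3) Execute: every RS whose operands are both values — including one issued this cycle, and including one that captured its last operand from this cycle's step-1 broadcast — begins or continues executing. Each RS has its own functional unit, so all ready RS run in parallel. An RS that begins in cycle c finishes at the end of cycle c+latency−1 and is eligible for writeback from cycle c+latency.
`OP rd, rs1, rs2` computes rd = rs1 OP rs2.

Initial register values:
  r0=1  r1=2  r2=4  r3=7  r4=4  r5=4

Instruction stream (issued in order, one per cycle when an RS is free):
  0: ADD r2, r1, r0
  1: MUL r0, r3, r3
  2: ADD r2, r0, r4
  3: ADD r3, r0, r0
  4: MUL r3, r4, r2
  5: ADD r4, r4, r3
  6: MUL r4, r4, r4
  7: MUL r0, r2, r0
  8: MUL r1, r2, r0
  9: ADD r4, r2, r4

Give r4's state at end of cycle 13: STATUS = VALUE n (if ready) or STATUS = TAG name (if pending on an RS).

  c1: issue ADD r2<-Add1  regs: r0:1,r1:2,r2:Add1,r3:7,r4:4,r5:4
  c2: issue MUL r0<-Mul1  regs: r0:Mul1,r1:2,r2:Add1,r3:7,r4:4,r5:4
  c3: issue ADD r2<-Add2  regs: r0:Mul1,r1:2,r2:Add2,r3:7,r4:4,r5:4
  c4: CDB Add1=3; issue ADD r3<-Add1  regs: r0:Mul1,r1:2,r2:Add2,r3:Add1,r4:4,r5:4
  c5: issue MUL r3<-Mul2  regs: r0:Mul1,r1:2,r2:Add2,r3:Mul2,r4:4,r5:4
  c6: stall  regs: r0:Mul1,r1:2,r2:Add2,r3:Mul2,r4:4,r5:4
  c7: CDB Mul1=49; stall  regs: r0:49,r1:2,r2:Add2,r3:Mul2,r4:4,r5:4
  c8: stall  regs: r0:49,r1:2,r2:Add2,r3:Mul2,r4:4,r5:4
  c9: stall  regs: r0:49,r1:2,r2:Add2,r3:Mul2,r4:4,r5:4
  c10: CDB Add1=98; issue ADD r4<-Add1  regs: r0:49,r1:2,r2:Add2,r3:Mul2,r4:Add1,r5:4
  c11: CDB Add2=53; issue MUL r4<-Mul1  regs: r0:49,r1:2,r2:53,r3:Mul2,r4:Mul1,r5:4
  c12: stall  regs: r0:49,r1:2,r2:53,r3:Mul2,r4:Mul1,r5:4
  c13: stall  regs: r0:49,r1:2,r2:53,r3:Mul2,r4:Mul1,r5:4

STATUS = TAG Mul1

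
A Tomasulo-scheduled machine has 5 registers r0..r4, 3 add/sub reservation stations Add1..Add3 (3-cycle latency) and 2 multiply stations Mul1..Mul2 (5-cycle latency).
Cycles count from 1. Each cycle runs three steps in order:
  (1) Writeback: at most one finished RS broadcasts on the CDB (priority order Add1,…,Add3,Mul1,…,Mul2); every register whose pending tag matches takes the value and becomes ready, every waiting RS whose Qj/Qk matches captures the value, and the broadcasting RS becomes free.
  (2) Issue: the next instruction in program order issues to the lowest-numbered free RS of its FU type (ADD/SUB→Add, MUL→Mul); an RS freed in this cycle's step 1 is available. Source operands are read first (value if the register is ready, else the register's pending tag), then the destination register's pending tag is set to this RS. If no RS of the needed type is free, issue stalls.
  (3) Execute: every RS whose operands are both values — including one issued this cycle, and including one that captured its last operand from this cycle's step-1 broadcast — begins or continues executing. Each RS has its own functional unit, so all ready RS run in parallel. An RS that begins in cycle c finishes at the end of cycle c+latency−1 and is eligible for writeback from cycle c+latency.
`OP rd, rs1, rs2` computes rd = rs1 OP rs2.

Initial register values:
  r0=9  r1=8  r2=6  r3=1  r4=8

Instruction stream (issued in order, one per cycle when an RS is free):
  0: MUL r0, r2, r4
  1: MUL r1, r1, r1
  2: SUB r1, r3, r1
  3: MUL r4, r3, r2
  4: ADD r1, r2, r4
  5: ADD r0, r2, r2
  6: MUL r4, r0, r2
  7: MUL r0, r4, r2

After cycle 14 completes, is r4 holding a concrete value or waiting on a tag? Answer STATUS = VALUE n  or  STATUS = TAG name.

STATUS = TAG Mul2

c1: issue MUL r0<-Mul1 | r0:Mul1,r1:8,r2:6,r3:1,r4:8
c2: issue MUL r1<-Mul2 | r0:Mul1,r1:Mul2,r2:6,r3:1,r4:8
c3: issue SUB r1<-Add1 | r0:Mul1,r1:Add1,r2:6,r3:1,r4:8
c4: stall | r0:Mul1,r1:Add1,r2:6,r3:1,r4:8
c5: stall | r0:Mul1,r1:Add1,r2:6,r3:1,r4:8
c6: CDB Mul1=48; issue MUL r4<-Mul1 | r0:48,r1:Add1,r2:6,r3:1,r4:Mul1
c7: CDB Mul2=64; issue ADD r1<-Add2 | r0:48,r1:Add2,r2:6,r3:1,r4:Mul1
c8: issue ADD r0<-Add3 | r0:Add3,r1:Add2,r2:6,r3:1,r4:Mul1
c9: issue MUL r4<-Mul2 | r0:Add3,r1:Add2,r2:6,r3:1,r4:Mul2
c10: CDB Add1=-63; stall | r0:Add3,r1:Add2,r2:6,r3:1,r4:Mul2
c11: CDB Add3=12; stall | r0:12,r1:Add2,r2:6,r3:1,r4:Mul2
c12: CDB Mul1=6; issue MUL r0<-Mul1 | r0:Mul1,r1:Add2,r2:6,r3:1,r4:Mul2
c13: - | r0:Mul1,r1:Add2,r2:6,r3:1,r4:Mul2
c14: - | r0:Mul1,r1:Add2,r2:6,r3:1,r4:Mul2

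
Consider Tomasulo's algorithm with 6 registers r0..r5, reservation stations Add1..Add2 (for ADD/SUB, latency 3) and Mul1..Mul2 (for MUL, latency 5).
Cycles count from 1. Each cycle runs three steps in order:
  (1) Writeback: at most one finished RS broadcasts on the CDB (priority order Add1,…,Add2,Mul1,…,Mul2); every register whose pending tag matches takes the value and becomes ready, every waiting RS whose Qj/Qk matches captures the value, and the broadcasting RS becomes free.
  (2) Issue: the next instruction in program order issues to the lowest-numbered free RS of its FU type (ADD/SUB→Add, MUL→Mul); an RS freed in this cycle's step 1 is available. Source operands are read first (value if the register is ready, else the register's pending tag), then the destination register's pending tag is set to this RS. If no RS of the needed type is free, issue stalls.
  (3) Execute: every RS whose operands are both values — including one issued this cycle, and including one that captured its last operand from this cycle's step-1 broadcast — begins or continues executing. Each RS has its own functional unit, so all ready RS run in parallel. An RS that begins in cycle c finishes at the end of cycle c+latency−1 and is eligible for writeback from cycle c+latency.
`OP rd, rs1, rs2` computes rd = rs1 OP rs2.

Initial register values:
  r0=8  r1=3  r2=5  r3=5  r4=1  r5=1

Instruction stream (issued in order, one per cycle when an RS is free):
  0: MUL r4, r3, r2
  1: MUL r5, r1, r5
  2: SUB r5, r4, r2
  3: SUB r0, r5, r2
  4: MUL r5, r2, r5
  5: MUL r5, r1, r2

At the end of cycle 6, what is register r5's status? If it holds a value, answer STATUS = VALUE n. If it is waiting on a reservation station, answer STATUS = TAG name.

STATUS = TAG Mul1

  c1: issue MUL r4<-Mul1  regs: r0:8,r1:3,r2:5,r3:5,r4:Mul1,r5:1
  c2: issue MUL r5<-Mul2  regs: r0:8,r1:3,r2:5,r3:5,r4:Mul1,r5:Mul2
  c3: issue SUB r5<-Add1  regs: r0:8,r1:3,r2:5,r3:5,r4:Mul1,r5:Add1
  c4: issue SUB r0<-Add2  regs: r0:Add2,r1:3,r2:5,r3:5,r4:Mul1,r5:Add1
  c5: stall  regs: r0:Add2,r1:3,r2:5,r3:5,r4:Mul1,r5:Add1
  c6: CDB Mul1=25; issue MUL r5<-Mul1  regs: r0:Add2,r1:3,r2:5,r3:5,r4:25,r5:Mul1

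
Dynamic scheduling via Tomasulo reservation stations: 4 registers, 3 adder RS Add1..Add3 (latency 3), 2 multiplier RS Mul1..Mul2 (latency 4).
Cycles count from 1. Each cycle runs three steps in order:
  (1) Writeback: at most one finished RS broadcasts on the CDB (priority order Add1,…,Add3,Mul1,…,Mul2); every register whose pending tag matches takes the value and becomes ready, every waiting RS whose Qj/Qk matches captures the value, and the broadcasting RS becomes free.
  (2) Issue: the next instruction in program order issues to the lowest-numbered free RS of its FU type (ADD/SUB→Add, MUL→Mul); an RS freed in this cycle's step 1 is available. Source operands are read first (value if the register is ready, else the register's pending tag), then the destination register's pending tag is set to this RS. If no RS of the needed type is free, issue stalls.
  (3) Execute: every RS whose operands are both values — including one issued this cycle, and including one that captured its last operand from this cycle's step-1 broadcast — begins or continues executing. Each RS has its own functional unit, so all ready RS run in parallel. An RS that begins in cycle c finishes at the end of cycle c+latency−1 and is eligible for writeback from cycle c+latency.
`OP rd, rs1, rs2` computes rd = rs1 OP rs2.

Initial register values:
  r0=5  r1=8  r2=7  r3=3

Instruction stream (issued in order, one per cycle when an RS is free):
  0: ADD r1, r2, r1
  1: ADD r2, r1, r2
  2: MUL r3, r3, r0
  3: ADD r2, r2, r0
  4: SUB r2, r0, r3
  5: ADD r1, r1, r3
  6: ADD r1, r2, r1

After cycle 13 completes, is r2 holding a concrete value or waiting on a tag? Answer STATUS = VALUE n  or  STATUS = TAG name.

cycle 1: issue ADD r1<-Add1 // r0:5,r1:Add1,r2:7,r3:3
cycle 2: issue ADD r2<-Add2 // r0:5,r1:Add1,r2:Add2,r3:3
cycle 3: issue MUL r3<-Mul1 // r0:5,r1:Add1,r2:Add2,r3:Mul1
cycle 4: CDB Add1=15; issue ADD r2<-Add1 // r0:5,r1:15,r2:Add1,r3:Mul1
cycle 5: issue SUB r2<-Add3 // r0:5,r1:15,r2:Add3,r3:Mul1
cycle 6: stall // r0:5,r1:15,r2:Add3,r3:Mul1
cycle 7: CDB Add2=22; issue ADD r1<-Add2 // r0:5,r1:Add2,r2:Add3,r3:Mul1
cycle 8: CDB Mul1=15; stall // r0:5,r1:Add2,r2:Add3,r3:15
cycle 9: stall // r0:5,r1:Add2,r2:Add3,r3:15
cycle 10: CDB Add1=27; issue ADD r1<-Add1 // r0:5,r1:Add1,r2:Add3,r3:15
cycle 11: CDB Add2=30 // r0:5,r1:Add1,r2:Add3,r3:15
cycle 12: CDB Add3=-10 // r0:5,r1:Add1,r2:-10,r3:15
cycle 13: - // r0:5,r1:Add1,r2:-10,r3:15

STATUS = VALUE -10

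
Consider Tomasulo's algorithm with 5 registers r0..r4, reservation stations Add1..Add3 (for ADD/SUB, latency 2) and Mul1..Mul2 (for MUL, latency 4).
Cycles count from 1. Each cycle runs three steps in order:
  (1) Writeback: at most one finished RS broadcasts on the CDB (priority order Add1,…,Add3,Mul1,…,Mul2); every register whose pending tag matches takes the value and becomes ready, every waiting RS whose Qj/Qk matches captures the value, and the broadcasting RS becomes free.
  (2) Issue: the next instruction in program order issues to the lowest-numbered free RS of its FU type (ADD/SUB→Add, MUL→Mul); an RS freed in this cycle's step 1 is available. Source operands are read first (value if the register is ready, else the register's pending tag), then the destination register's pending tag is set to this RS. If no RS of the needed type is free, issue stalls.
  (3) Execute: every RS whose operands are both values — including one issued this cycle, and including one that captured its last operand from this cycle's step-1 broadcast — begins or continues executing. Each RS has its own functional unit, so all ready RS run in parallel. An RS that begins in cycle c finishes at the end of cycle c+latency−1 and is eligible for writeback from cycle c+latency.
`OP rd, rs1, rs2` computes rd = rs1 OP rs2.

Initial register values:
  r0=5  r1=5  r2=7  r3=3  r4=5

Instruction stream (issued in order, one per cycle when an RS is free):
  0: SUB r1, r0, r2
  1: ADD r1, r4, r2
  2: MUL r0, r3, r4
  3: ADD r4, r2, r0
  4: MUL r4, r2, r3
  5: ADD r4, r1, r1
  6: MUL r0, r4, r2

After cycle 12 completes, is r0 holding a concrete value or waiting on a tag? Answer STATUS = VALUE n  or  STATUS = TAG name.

STATUS = VALUE 168

  c1: issue SUB r1<-Add1  regs: r0:5,r1:Add1,r2:7,r3:3,r4:5
  c2: issue ADD r1<-Add2  regs: r0:5,r1:Add2,r2:7,r3:3,r4:5
  c3: CDB Add1=-2; issue MUL r0<-Mul1  regs: r0:Mul1,r1:Add2,r2:7,r3:3,r4:5
  c4: CDB Add2=12; issue ADD r4<-Add1  regs: r0:Mul1,r1:12,r2:7,r3:3,r4:Add1
  c5: issue MUL r4<-Mul2  regs: r0:Mul1,r1:12,r2:7,r3:3,r4:Mul2
  c6: issue ADD r4<-Add2  regs: r0:Mul1,r1:12,r2:7,r3:3,r4:Add2
  c7: CDB Mul1=15; issue MUL r0<-Mul1  regs: r0:Mul1,r1:12,r2:7,r3:3,r4:Add2
  c8: CDB Add2=24  regs: r0:Mul1,r1:12,r2:7,r3:3,r4:24
  c9: CDB Add1=22  regs: r0:Mul1,r1:12,r2:7,r3:3,r4:24
  c10: CDB Mul2=21  regs: r0:Mul1,r1:12,r2:7,r3:3,r4:24
  c11: -  regs: r0:Mul1,r1:12,r2:7,r3:3,r4:24
  c12: CDB Mul1=168  regs: r0:168,r1:12,r2:7,r3:3,r4:24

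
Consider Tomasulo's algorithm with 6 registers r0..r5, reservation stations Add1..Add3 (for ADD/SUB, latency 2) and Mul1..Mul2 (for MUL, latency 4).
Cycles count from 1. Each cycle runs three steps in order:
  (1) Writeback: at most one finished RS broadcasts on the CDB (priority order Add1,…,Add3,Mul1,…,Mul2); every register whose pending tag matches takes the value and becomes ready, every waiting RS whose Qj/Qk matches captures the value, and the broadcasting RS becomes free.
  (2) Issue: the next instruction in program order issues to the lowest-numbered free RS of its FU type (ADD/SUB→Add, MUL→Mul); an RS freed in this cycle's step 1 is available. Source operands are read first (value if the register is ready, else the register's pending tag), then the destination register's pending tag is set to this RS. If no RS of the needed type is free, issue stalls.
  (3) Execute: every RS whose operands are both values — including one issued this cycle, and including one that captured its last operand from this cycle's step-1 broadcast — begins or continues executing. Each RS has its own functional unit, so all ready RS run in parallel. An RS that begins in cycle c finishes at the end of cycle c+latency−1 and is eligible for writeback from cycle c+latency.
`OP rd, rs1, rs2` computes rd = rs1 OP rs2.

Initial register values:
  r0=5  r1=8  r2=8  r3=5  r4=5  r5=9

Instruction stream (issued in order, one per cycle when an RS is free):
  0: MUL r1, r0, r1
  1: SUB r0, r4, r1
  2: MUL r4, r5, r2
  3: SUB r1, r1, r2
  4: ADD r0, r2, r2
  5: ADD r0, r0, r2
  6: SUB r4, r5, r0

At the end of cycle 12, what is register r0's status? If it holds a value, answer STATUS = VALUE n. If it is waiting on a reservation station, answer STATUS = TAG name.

STATUS = VALUE 24

  c1: issue MUL r1<-Mul1  regs: r0:5,r1:Mul1,r2:8,r3:5,r4:5,r5:9
  c2: issue SUB r0<-Add1  regs: r0:Add1,r1:Mul1,r2:8,r3:5,r4:5,r5:9
  c3: issue MUL r4<-Mul2  regs: r0:Add1,r1:Mul1,r2:8,r3:5,r4:Mul2,r5:9
  c4: issue SUB r1<-Add2  regs: r0:Add1,r1:Add2,r2:8,r3:5,r4:Mul2,r5:9
  c5: CDB Mul1=40; issue ADD r0<-Add3  regs: r0:Add3,r1:Add2,r2:8,r3:5,r4:Mul2,r5:9
  c6: stall  regs: r0:Add3,r1:Add2,r2:8,r3:5,r4:Mul2,r5:9
  c7: CDB Add1=-35; issue ADD r0<-Add1  regs: r0:Add1,r1:Add2,r2:8,r3:5,r4:Mul2,r5:9
  c8: CDB Add2=32; issue SUB r4<-Add2  regs: r0:Add1,r1:32,r2:8,r3:5,r4:Add2,r5:9
  c9: CDB Add3=16  regs: r0:Add1,r1:32,r2:8,r3:5,r4:Add2,r5:9
  c10: CDB Mul2=72  regs: r0:Add1,r1:32,r2:8,r3:5,r4:Add2,r5:9
  c11: CDB Add1=24  regs: r0:24,r1:32,r2:8,r3:5,r4:Add2,r5:9
  c12: -  regs: r0:24,r1:32,r2:8,r3:5,r4:Add2,r5:9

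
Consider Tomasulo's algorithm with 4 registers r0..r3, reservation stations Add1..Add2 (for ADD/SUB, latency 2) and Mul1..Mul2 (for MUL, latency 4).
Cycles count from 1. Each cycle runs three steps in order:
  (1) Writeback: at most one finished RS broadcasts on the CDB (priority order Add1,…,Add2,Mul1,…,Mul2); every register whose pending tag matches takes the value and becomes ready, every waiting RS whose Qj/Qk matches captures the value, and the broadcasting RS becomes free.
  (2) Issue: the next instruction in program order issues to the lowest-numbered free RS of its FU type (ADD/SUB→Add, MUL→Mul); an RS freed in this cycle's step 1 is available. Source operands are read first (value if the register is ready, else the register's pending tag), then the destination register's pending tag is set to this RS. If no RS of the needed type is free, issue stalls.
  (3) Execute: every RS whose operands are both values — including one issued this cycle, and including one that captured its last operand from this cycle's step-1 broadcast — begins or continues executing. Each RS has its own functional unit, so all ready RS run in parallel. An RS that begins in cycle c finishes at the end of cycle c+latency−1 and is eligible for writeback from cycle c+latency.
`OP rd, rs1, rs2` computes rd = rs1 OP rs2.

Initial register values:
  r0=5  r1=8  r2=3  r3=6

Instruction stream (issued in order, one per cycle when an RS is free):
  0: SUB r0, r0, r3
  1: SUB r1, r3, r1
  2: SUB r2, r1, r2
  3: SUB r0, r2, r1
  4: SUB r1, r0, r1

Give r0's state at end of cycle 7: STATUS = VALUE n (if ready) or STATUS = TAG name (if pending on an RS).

cycle 1: issue SUB r0<-Add1 // r0:Add1,r1:8,r2:3,r3:6
cycle 2: issue SUB r1<-Add2 // r0:Add1,r1:Add2,r2:3,r3:6
cycle 3: CDB Add1=-1; issue SUB r2<-Add1 // r0:-1,r1:Add2,r2:Add1,r3:6
cycle 4: CDB Add2=-2; issue SUB r0<-Add2 // r0:Add2,r1:-2,r2:Add1,r3:6
cycle 5: stall // r0:Add2,r1:-2,r2:Add1,r3:6
cycle 6: CDB Add1=-5; issue SUB r1<-Add1 // r0:Add2,r1:Add1,r2:-5,r3:6
cycle 7: - // r0:Add2,r1:Add1,r2:-5,r3:6

STATUS = TAG Add2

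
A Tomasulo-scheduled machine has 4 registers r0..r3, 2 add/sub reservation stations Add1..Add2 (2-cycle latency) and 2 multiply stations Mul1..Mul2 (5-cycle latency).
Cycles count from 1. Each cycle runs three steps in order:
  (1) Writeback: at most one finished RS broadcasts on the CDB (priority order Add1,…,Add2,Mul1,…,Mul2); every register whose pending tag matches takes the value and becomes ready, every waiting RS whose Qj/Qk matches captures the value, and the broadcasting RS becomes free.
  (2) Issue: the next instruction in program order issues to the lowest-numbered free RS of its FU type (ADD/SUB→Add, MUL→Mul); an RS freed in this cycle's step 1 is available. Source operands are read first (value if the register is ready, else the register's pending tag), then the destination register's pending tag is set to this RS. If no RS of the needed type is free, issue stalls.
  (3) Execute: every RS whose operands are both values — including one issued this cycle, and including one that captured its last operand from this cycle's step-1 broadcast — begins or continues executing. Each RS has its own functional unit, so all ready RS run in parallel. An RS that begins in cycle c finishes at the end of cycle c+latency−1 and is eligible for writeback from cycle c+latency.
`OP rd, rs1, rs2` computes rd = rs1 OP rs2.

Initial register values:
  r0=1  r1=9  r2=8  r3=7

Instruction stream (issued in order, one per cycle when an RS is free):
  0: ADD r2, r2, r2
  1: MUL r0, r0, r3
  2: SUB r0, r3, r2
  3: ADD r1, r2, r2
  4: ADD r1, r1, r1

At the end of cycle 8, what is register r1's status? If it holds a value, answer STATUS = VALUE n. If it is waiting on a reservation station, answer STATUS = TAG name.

c1: issue ADD r2<-Add1 | r0:1,r1:9,r2:Add1,r3:7
c2: issue MUL r0<-Mul1 | r0:Mul1,r1:9,r2:Add1,r3:7
c3: CDB Add1=16; issue SUB r0<-Add1 | r0:Add1,r1:9,r2:16,r3:7
c4: issue ADD r1<-Add2 | r0:Add1,r1:Add2,r2:16,r3:7
c5: CDB Add1=-9; issue ADD r1<-Add1 | r0:-9,r1:Add1,r2:16,r3:7
c6: CDB Add2=32 | r0:-9,r1:Add1,r2:16,r3:7
c7: CDB Mul1=7 | r0:-9,r1:Add1,r2:16,r3:7
c8: CDB Add1=64 | r0:-9,r1:64,r2:16,r3:7

STATUS = VALUE 64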